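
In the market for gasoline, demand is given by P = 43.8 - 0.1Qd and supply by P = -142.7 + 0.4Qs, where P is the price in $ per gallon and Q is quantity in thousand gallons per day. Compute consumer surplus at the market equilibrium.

Inverting to quantity form: Qd = 438 - 10P and Qs = 356.75 + 2.5P.
At equilibrium Qd = Qs, so 438 - 10P = 356.75 + 2.5P; collecting terms, 81.25 = 12.5P and P* = 6.5.
Then Q* = 438 - 10(6.5) = 373.
Demand choke price (Qd = 0): P = 438/10 = 43.8. Consumer surplus = ½ × (43.8 - 6.5) × 373 = 6956.45.

Consumer surplus = 6956.45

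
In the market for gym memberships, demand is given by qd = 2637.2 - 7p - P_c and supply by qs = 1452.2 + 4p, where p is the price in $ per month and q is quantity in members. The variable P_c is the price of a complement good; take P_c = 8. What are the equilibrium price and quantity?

p* = 107, q* = 1880.2

With P_c = 8, demand is qd = 2629.2 - 7p.
Equating demand and supply, 2629.2 - 7p = 1452.2 + 4p gives 11p = 1177, so p* = 107.
Then q* = 2629.2 - 7(107) = 1880.2.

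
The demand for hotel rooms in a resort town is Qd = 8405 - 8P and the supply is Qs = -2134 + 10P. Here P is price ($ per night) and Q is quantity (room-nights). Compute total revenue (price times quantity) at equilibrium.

At equilibrium Qd = Qs, so 8405 - 8P = -2134 + 10P; collecting terms, 10539 = 18P and P* = 585.5.
Substitute back: Q* = 8405 - 8(585.5) = 3721.
Total revenue = P* × Q* = 585.5 × 3721 = 2178645.5.

Total revenue = 2178645.5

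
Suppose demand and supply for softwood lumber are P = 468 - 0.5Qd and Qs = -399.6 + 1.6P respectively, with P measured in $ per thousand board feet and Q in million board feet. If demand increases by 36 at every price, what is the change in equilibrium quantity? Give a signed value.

ΔQ = 16

In direct form, Qd = 936 - 2P.
Equating demand and supply, 936 - 2P = -399.6 + 1.6P gives 3.6P = 1335.6, so P* = 371.
From the demand curve, Q* = 936 - 2(371) = 194.
After the shift, demand is Qd = 972 - 2P.
Re-solving, 3.6P = 1371.6 gives P = 381 and Q = 210.
ΔQ = 210 - 194 = 16.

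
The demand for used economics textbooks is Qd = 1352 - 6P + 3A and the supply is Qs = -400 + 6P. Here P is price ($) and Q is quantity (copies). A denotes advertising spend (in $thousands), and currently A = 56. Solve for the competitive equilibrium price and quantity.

With A = 56, demand is Qd = 1520 - 6P.
Equating demand and supply, 1520 - 6P = -400 + 6P gives 12P = 1920, so P* = 160.
Substitute back: Q* = 1520 - 6(160) = 560.

P* = 160, Q* = 560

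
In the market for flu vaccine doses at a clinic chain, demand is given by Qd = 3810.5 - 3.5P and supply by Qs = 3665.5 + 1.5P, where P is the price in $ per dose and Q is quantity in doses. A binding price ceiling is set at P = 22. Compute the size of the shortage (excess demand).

Shortage = 35

At P = 22: Qd = 3733.5 and Qs = 3698.5.
Shortage = Qd - Qs = 3733.5 - 3698.5 = 35.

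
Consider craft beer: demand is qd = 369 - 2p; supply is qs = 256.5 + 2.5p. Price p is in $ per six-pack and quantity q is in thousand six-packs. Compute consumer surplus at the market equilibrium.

Set qd = qs: 369 - 2p = 256.5 + 2.5p, so 112.5 = 4.5p and p* = 25.
Then q* = 369 - 2(25) = 319.
Demand choke price (qd = 0): p = 369/2 = 184.5. Consumer surplus = ½ × (184.5 - 25) × 319 = 25440.25.

Consumer surplus = 25440.25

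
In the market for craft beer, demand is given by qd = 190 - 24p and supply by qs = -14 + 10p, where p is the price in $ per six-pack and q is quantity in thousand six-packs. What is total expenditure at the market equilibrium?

Total expenditure = 276

At equilibrium qd = qs, so 190 - 24p = -14 + 10p; collecting terms, 204 = 34p and p* = 6.
Substitute back: q* = 190 - 24(6) = 46.
Total expenditure = p* × q* = 6 × 46 = 276.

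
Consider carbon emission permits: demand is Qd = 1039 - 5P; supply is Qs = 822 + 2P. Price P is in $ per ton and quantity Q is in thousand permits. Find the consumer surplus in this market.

The market clears where 1039 - 5P = 822 + 2P. Rearranging, 7P = 217, hence P* = 31.
Substitute back: Q* = 1039 - 5(31) = 884.
Demand choke price (Qd = 0): P = 1039/5 = 207.8. Consumer surplus = ½ × (207.8 - 31) × 884 = 78145.6.

Consumer surplus = 78145.6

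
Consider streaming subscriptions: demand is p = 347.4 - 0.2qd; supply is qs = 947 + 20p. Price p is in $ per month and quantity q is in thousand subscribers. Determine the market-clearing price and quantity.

p* = 31.6, q* = 1579

Inverting to quantity form: qd = 1737 - 5p.
Set qd = qs: 1737 - 5p = 947 + 20p, so 790 = 25p and p* = 31.6.
Substitute back: q* = 1737 - 5(31.6) = 1579.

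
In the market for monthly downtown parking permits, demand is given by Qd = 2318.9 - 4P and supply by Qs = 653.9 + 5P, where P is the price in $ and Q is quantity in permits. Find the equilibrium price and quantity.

Set Qd = Qs: 2318.9 - 4P = 653.9 + 5P, so 1665 = 9P and P* = 185.
Then Q* = 2318.9 - 4(185) = 1578.9.

P* = 185, Q* = 1578.9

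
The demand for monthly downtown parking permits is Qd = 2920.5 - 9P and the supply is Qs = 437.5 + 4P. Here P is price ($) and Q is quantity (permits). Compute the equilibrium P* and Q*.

Set Qd = Qs: 2920.5 - 9P = 437.5 + 4P, so 2483 = 13P and P* = 191.
From the demand curve, Q* = 2920.5 - 9(191) = 1201.5.

P* = 191, Q* = 1201.5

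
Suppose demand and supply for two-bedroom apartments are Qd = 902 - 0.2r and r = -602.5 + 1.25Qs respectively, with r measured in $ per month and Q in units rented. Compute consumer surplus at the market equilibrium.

Consumer surplus = 1672810

Rewriting in direct form: Qs = 482 + 0.8r.
At equilibrium Qd = Qs, so 902 - 0.2r = 482 + 0.8r; collecting terms, 420 = r and r* = 420.
Substitute back: Q* = 902 - 0.2(420) = 818.
Demand choke price (Qd = 0): r = 902/0.2 = 4510. Consumer surplus = ½ × (4510 - 420) × 818 = 1672810.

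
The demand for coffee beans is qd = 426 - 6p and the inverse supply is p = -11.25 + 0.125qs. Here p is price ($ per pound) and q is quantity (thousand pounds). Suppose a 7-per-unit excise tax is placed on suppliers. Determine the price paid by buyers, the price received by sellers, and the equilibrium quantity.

Inverting to quantity form: qs = 90 + 8p.
With a tax of 7 on suppliers, they supply based on the net price p_s = p_b - 7, so qs = 34 + 8p_b.
Market clearing requires 426 - 6p_b = 34 + 8p_b; hence 392 = 14p_b and p_b = 28.
Then p_s = 28 - 7 = 21 and q = 426 - 6(28) = 258.

p_b = 28, p_s = 21, q = 258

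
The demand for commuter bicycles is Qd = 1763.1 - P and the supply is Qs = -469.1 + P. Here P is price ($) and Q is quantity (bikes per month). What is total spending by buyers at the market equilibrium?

Total spending by buyers = 722116.7

At equilibrium Qd = Qs, so 1763.1 - P = -469.1 + P; collecting terms, 2232.2 = 2P and P* = 1116.1.
From the demand curve, Q* = 1763.1 - 1116.1 = 647.
Total spending by buyers = P* × Q* = 1116.1 × 647 = 722116.7.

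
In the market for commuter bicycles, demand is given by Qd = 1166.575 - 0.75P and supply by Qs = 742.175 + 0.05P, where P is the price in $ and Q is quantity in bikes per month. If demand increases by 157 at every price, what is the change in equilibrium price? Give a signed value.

ΔP = 196.25

Set Qd = Qs: 1166.575 - 0.75P = 742.175 + 0.05P, so 424.4 = 0.8P and P* = 530.5.
From the demand curve, Q* = 1166.575 - 0.75(530.5) = 768.7.
After the shift, demand is Qd = 1323.575 - 0.75P.
Re-solving, 0.8P = 581.4 gives P = 726.75 and Q = 778.5125.
ΔP = 726.75 - 530.5 = 196.25.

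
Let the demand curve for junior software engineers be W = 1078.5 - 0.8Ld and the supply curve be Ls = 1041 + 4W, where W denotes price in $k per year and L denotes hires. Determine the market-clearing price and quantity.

W* = 58.5, L* = 1275

Rewriting in direct form: Ld = 1348.125 - 1.25W.
Equating demand and supply, 1348.125 - 1.25W = 1041 + 4W gives 5.25W = 307.125, so W* = 58.5.
Substitute back: L* = 1348.125 - 1.25(58.5) = 1275.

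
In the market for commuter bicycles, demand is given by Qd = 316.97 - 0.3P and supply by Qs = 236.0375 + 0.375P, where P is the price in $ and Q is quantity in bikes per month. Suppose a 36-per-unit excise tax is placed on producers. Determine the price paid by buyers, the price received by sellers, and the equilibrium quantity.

P_b = 139.9, P_s = 103.9, Q = 275

With a tax of 36 on producers, they supply based on the net price P_s = P_b - 36, so Qs = 222.5375 + 0.375P_b.
Market clearing requires 316.97 - 0.3P_b = 222.5375 + 0.375P_b; hence 94.4325 = 0.675P_b and P_b = 139.9.
So P_s = 103.9 and the quantity traded is Q = 316.97 - 0.3(139.9) = 275.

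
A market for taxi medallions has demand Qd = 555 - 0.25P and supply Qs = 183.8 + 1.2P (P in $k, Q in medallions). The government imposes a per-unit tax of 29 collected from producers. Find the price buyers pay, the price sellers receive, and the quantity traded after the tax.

With a tax of 29 on producers, they supply based on the net price P_s = P_b - 29, so Qs = 149 + 1.2P_b.
Market clearing requires 555 - 0.25P_b = 149 + 1.2P_b; hence 406 = 1.45P_b and P_b = 280.
Then P_s = 280 - 29 = 251 and Q = 555 - 0.25(280) = 485.

P_b = 280, P_s = 251, Q = 485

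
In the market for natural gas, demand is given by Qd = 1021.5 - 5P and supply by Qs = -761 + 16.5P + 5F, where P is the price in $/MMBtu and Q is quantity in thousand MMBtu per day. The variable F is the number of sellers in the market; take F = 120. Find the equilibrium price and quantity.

With F = 120, supply is Qs = -161 + 16.5P.
At equilibrium Qd = Qs, so 1021.5 - 5P = -161 + 16.5P; collecting terms, 1182.5 = 21.5P and P* = 55.
From the demand curve, Q* = 1021.5 - 5(55) = 746.5.

P* = 55, Q* = 746.5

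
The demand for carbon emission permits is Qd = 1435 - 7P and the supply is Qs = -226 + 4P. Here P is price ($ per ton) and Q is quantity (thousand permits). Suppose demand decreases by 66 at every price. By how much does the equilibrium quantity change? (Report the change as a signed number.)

ΔQ = -24

Equating demand and supply, 1435 - 7P = -226 + 4P gives 11P = 1661, so P* = 151.
Then Q* = 1435 - 7(151) = 378.
After the shift, demand is Qd = 1369 - 7P.
The new intersection has 1595 = 11P, i.e. P = 145, Q = 354.
ΔQ = 354 - 378 = -24.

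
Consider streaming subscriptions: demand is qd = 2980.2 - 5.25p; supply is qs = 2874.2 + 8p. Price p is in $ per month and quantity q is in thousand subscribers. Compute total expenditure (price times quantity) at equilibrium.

Total expenditure = 23505.6

Set qd = qs: 2980.2 - 5.25p = 2874.2 + 8p, so 106 = 13.25p and p* = 8.
Substitute back: q* = 2980.2 - 5.25(8) = 2938.2.
Total expenditure = p* × q* = 8 × 2938.2 = 23505.6.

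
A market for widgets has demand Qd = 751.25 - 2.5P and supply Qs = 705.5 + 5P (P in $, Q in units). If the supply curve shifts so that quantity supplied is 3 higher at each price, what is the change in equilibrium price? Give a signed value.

Set Qd = Qs: 751.25 - 2.5P = 705.5 + 5P, so 45.75 = 7.5P and P* = 6.1.
From the demand curve, Q* = 751.25 - 2.5(6.1) = 736.
After the shift, supply is Qs = 708.5 + 5P.
Re-solving, 7.5P = 42.75 gives P = 5.7 and Q = 737.
ΔP = 5.7 - 6.1 = -0.4.

ΔP = -0.4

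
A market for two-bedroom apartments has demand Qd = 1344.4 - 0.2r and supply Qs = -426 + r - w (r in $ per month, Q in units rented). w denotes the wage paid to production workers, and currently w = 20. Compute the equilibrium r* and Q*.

r* = 1492, Q* = 1046

With w = 20, supply is Qs = -446 + r.
Set Qd = Qs: 1344.4 - 0.2r = -446 + r, so 1790.4 = 1.2r and r* = 1492.
Then Q* = 1344.4 - 0.2(1492) = 1046.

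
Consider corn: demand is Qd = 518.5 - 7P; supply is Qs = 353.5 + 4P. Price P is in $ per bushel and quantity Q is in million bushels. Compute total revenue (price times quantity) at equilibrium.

Total revenue = 6202.5

Equating demand and supply, 518.5 - 7P = 353.5 + 4P gives 11P = 165, so P* = 15.
Substitute back: Q* = 518.5 - 7(15) = 413.5.
Total revenue = P* × Q* = 15 × 413.5 = 6202.5.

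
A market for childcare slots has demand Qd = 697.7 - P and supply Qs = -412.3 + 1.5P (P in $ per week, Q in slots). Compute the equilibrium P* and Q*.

P* = 444, Q* = 253.7

The market clears where 697.7 - P = -412.3 + 1.5P. Rearranging, 2.5P = 1110, hence P* = 444.
From the demand curve, Q* = 697.7 - 444 = 253.7.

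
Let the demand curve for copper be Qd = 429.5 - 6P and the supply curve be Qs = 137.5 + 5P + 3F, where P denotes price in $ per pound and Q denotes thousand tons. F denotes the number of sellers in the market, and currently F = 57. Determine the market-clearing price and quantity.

P* = 11, Q* = 363.5

With F = 57, supply is Qs = 308.5 + 5P.
Equating demand and supply, 429.5 - 6P = 308.5 + 5P gives 11P = 121, so P* = 11.
From the demand curve, Q* = 429.5 - 6(11) = 363.5.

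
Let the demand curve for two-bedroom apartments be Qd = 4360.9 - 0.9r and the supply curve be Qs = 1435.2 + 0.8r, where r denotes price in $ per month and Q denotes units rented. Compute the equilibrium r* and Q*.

r* = 1721, Q* = 2812

Equating demand and supply, 4360.9 - 0.9r = 1435.2 + 0.8r gives 1.7r = 2925.7, so r* = 1721.
Then Q* = 4360.9 - 0.9(1721) = 2812.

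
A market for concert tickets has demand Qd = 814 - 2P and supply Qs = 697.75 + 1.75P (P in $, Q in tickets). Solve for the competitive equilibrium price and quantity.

Equating demand and supply, 814 - 2P = 697.75 + 1.75P gives 3.75P = 116.25, so P* = 31.
Substitute back: Q* = 814 - 2(31) = 752.

P* = 31, Q* = 752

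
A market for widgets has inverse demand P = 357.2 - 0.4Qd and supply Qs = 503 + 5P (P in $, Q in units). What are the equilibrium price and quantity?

In direct form, Qd = 893 - 2.5P.
The market clears where 893 - 2.5P = 503 + 5P. Rearranging, 7.5P = 390, hence P* = 52.
From the demand curve, Q* = 893 - 2.5(52) = 763.

P* = 52, Q* = 763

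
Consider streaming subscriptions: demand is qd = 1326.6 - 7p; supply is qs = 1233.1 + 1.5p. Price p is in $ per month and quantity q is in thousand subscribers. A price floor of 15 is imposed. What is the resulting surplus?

Surplus = 34

At p = 15: qd = 1221.6 and qs = 1255.6.
Surplus = qs - qd = 1255.6 - 1221.6 = 34.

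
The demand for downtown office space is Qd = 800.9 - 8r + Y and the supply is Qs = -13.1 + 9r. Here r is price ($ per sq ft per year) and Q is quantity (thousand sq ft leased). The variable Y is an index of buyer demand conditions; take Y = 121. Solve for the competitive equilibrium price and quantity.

r* = 55, Q* = 481.9

With Y = 121, demand is Qd = 921.9 - 8r.
The market clears where 921.9 - 8r = -13.1 + 9r. Rearranging, 17r = 935, hence r* = 55.
From the demand curve, Q* = 921.9 - 8(55) = 481.9.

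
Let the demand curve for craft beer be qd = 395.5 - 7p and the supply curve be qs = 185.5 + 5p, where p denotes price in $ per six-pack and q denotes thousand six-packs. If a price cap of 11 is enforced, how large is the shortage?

Shortage = 78

Evaluating both curves at the ceiling price 11 gives qd = 318.5, qs = 240.5.
Shortage = qd - qs = 318.5 - 240.5 = 78.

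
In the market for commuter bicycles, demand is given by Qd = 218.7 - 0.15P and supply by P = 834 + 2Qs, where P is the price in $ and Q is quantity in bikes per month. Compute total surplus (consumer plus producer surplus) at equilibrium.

Total surplus = 22464

Solving each curve for Q: Qs = -417 + 0.5P.
Set Qd = Qs: 218.7 - 0.15P = -417 + 0.5P, so 635.7 = 0.65P and P* = 978.
Then Q* = 218.7 - 0.15(978) = 72.
Demand choke price = 1458; supply choke price = 834. CS = ½(1458 - 978)(72) = 17280; PS = ½(978 - 834)(72) = 5184. Total surplus = 22464.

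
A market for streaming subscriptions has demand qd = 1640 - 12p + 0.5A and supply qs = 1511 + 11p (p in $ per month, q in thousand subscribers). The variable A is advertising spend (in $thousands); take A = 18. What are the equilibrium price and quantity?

p* = 6, q* = 1577

With A = 18, demand is qd = 1649 - 12p.
At equilibrium qd = qs, so 1649 - 12p = 1511 + 11p; collecting terms, 138 = 23p and p* = 6.
From the demand curve, q* = 1649 - 12(6) = 1577.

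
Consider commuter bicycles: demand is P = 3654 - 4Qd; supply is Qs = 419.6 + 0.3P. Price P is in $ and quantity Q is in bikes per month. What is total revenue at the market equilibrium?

In direct form, Qd = 913.5 - 0.25P.
At equilibrium Qd = Qs, so 913.5 - 0.25P = 419.6 + 0.3P; collecting terms, 493.9 = 0.55P and P* = 898.
Substitute back: Q* = 913.5 - 0.25(898) = 689.
Total revenue = P* × Q* = 898 × 689 = 618722.

Total revenue = 618722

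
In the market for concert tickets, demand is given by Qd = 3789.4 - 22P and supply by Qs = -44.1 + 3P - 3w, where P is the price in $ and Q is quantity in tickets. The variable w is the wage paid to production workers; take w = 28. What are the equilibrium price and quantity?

P* = 156.7, Q* = 342

With w = 28, supply is Qs = -128.1 + 3P.
The market clears where 3789.4 - 22P = -128.1 + 3P. Rearranging, 25P = 3917.5, hence P* = 156.7.
Plugging P* into demand: Q* = 3789.4 - 22(156.7) = 342.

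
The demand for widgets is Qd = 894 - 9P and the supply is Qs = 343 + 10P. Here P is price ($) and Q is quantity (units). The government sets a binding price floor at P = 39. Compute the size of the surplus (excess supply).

Surplus = 190

With P fixed at 39, quantity demanded is 543 and quantity supplied is 733.
Surplus = Qs - Qd = 733 - 543 = 190.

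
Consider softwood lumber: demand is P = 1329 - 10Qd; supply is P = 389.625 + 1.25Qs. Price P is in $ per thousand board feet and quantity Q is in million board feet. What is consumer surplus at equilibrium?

Consumer surplus = 34861.25

Rewriting in direct form: Qd = 132.9 - 0.1P and Qs = -311.7 + 0.8P.
At equilibrium Qd = Qs, so 132.9 - 0.1P = -311.7 + 0.8P; collecting terms, 444.6 = 0.9P and P* = 494.
Then Q* = 132.9 - 0.1(494) = 83.5.
Demand choke price (Qd = 0): P = 132.9/0.1 = 1329. Consumer surplus = ½ × (1329 - 494) × 83.5 = 34861.25.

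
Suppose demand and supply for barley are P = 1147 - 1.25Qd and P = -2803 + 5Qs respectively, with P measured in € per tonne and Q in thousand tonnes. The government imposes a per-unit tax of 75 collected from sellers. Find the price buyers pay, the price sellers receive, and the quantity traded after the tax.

P_b = 372, P_s = 297, Q = 620

Solving each curve for Q: Qd = 917.6 - 0.8P and Qs = 560.6 + 0.2P.
Sellers keep P_s = P_b - 75 per unit, so supply in terms of the buyer price is Qs = 545.6 + 0.2P_b.
Equate demand and the shifted supply: 917.6 - 0.8P_b = 545.6 + 0.2P_b, giving P_b = 372, so P_b = 372.
So P_s = 297 and the quantity traded is Q = 917.6 - 0.8(372) = 620.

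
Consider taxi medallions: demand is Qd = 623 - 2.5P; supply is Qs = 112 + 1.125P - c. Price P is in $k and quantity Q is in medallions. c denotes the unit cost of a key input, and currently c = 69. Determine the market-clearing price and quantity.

P* = 160, Q* = 223

With c = 69, supply is Qs = 43 + 1.125P.
Set Qd = Qs: 623 - 2.5P = 43 + 1.125P, so 580 = 3.625P and P* = 160.
Substitute back: Q* = 623 - 2.5(160) = 223.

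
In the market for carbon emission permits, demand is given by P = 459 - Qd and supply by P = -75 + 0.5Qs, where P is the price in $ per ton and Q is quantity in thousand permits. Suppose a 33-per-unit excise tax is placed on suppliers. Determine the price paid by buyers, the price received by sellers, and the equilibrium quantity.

P_b = 125, P_s = 92, Q = 334

Rewriting in direct form: Qd = 459 - P and Qs = 150 + 2P.
Suppliers keep P_s = P_b - 33 per unit, so supply in terms of the buyer price is Qs = 84 + 2P_b.
Set Qd = Qs: 459 - P_b = 84 + 2P_b, so 375 = 3P_b and P_b = 125.
So P_s = 92 and the quantity traded is Q = 459 - 125 = 334.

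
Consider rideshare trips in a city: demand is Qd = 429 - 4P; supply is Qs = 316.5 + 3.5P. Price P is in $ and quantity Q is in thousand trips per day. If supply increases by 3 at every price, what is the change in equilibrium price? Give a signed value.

At equilibrium Qd = Qs, so 429 - 4P = 316.5 + 3.5P; collecting terms, 112.5 = 7.5P and P* = 15.
Plugging P* into demand: Q* = 429 - 4(15) = 369.
After the shift, supply is Qs = 319.5 + 3.5P.
Re-solving, 7.5P = 109.5 gives P = 14.6 and Q = 370.6.
ΔP = 14.6 - 15 = -0.4.

ΔP = -0.4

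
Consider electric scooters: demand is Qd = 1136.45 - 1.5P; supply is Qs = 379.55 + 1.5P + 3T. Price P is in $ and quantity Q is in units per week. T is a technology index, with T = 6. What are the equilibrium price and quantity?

P* = 246.3, Q* = 767

With T = 6, supply is Qs = 397.55 + 1.5P.
Set Qd = Qs: 1136.45 - 1.5P = 397.55 + 1.5P, so 738.9 = 3P and P* = 246.3.
From the demand curve, Q* = 1136.45 - 1.5(246.3) = 767.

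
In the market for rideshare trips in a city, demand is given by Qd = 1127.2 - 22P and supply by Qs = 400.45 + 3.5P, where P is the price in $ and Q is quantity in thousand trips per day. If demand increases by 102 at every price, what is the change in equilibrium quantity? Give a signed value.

The market clears where 1127.2 - 22P = 400.45 + 3.5P. Rearranging, 25.5P = 726.75, hence P* = 28.5.
Then Q* = 1127.2 - 22(28.5) = 500.2.
After the shift, demand is Qd = 1229.2 - 22P.
Re-solving, 25.5P = 828.75 gives P = 32.5 and Q = 514.2.
ΔQ = 514.2 - 500.2 = 14.

ΔQ = 14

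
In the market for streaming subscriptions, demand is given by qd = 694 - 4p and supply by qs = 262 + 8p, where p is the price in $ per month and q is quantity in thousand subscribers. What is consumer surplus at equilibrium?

Consumer surplus = 37812.5

Equating demand and supply, 694 - 4p = 262 + 8p gives 12p = 432, so p* = 36.
Plugging p* into demand: q* = 694 - 4(36) = 550.
Demand choke price (qd = 0): p = 694/4 = 173.5. Consumer surplus = ½ × (173.5 - 36) × 550 = 37812.5.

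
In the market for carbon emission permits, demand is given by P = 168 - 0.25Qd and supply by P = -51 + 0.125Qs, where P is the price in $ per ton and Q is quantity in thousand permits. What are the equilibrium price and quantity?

P* = 22, Q* = 584

Solving each curve for Q: Qd = 672 - 4P and Qs = 408 + 8P.
The market clears where 672 - 4P = 408 + 8P. Rearranging, 12P = 264, hence P* = 22.
Plugging P* into demand: Q* = 672 - 4(22) = 584.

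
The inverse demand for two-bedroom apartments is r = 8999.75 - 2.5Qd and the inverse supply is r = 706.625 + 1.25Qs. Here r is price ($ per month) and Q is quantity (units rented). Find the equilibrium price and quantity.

Solving each curve for Q: Qd = 3599.9 - 0.4r and Qs = -565.3 + 0.8r.
Equating demand and supply, 3599.9 - 0.4r = -565.3 + 0.8r gives 1.2r = 4165.2, so r* = 3471.
Plugging r* into demand: Q* = 3599.9 - 0.4(3471) = 2211.5.

r* = 3471, Q* = 2211.5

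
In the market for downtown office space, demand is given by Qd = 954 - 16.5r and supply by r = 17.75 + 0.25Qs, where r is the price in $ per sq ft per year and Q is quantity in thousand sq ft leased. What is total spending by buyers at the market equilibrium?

Total spending by buyers = 6450

Solving each curve for Q: Qs = -71 + 4r.
The market clears where 954 - 16.5r = -71 + 4r. Rearranging, 20.5r = 1025, hence r* = 50.
Substitute back: Q* = 954 - 16.5(50) = 129.
Total spending by buyers = r* × Q* = 50 × 129 = 6450.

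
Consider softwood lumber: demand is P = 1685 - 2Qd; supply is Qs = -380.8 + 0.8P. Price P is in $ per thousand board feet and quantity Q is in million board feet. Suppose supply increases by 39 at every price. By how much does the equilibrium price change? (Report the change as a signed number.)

ΔP = -30

In direct form, Qd = 842.5 - 0.5P.
The market clears where 842.5 - 0.5P = -380.8 + 0.8P. Rearranging, 1.3P = 1223.3, hence P* = 941.
Plugging P* into demand: Q* = 842.5 - 0.5(941) = 372.
After the shift, supply is Qs = -341.8 + 0.8P.
New equilibrium: 1184.3 = 1.3P, so P = 911 and Q = 387.
ΔP = 911 - 941 = -30.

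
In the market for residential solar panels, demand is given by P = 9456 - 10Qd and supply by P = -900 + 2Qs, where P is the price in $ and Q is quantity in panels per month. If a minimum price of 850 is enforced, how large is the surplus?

Surplus = 14.4

Inverting to quantity form: Qd = 945.6 - 0.1P and Qs = 450 + 0.5P.
With P fixed at 850, quantity demanded is 860.6 and quantity supplied is 875.
Surplus = Qs - Qd = 875 - 860.6 = 14.4.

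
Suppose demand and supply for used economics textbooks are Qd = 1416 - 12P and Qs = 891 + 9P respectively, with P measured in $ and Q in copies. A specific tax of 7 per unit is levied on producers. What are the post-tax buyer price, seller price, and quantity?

P_b = 28, P_s = 21, Q = 1080

The tax drives a wedge P_b - P_s = 7. Substituting P_s = P_b - 7 into supply: Qs = 828 + 9P_b.
Market clearing requires 1416 - 12P_b = 828 + 9P_b; hence 588 = 21P_b and P_b = 28.
Then P_s = 28 - 7 = 21 and Q = 1416 - 12(28) = 1080.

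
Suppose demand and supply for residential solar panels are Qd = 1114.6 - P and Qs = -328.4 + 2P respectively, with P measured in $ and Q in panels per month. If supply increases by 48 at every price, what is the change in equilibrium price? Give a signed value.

ΔP = -16

Equating demand and supply, 1114.6 - P = -328.4 + 2P gives 3P = 1443, so P* = 481.
Then Q* = 1114.6 - 481 = 633.6.
After the shift, supply is Qs = -280.4 + 2P.
The new intersection has 1395 = 3P, i.e. P = 465, Q = 649.6.
ΔP = 465 - 481 = -16.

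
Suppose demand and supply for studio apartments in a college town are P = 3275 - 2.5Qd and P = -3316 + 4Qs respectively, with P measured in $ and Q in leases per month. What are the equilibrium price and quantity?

In direct form, Qd = 1310 - 0.4P and Qs = 829 + 0.25P.
At equilibrium Qd = Qs, so 1310 - 0.4P = 829 + 0.25P; collecting terms, 481 = 0.65P and P* = 740.
Plugging P* into demand: Q* = 1310 - 0.4(740) = 1014.

P* = 740, Q* = 1014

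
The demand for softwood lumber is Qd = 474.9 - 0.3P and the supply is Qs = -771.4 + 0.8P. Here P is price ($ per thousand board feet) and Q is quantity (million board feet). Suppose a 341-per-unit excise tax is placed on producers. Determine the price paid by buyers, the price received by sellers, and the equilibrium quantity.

The tax drives a wedge P_b - P_s = 341. Substituting P_s = P_b - 341 into supply: Qs = -1044.2 + 0.8P_b.
Equate demand and the shifted supply: 474.9 - 0.3P_b = -1044.2 + 0.8P_b, giving 1.1P_b = 1519.1, so P_b = 1381.
So P_s = 1040 and the quantity traded is Q = 474.9 - 0.3(1381) = 60.6.

P_b = 1381, P_s = 1040, Q = 60.6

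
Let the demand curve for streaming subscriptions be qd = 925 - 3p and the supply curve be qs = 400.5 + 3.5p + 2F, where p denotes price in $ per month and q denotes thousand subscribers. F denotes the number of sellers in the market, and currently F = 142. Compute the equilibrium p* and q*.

p* = 37, q* = 814

With F = 142, supply is qs = 684.5 + 3.5p.
Set qd = qs: 925 - 3p = 684.5 + 3.5p, so 240.5 = 6.5p and p* = 37.
From the demand curve, q* = 925 - 3(37) = 814.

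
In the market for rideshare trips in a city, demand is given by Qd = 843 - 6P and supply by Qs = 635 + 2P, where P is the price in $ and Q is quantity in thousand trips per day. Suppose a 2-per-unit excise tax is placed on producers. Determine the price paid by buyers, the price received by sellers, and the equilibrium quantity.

P_b = 26.5, P_s = 24.5, Q = 684

Producers keep P_s = P_b - 2 per unit, so supply in terms of the buyer price is Qs = 631 + 2P_b.
Equate demand and the shifted supply: 843 - 6P_b = 631 + 2P_b, giving 8P_b = 212, so P_b = 26.5.
So P_s = 24.5 and the quantity traded is Q = 843 - 6(26.5) = 684.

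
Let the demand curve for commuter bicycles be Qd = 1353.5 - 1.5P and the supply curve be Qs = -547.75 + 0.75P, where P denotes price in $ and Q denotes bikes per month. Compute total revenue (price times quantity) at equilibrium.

Total revenue = 72670

At equilibrium Qd = Qs, so 1353.5 - 1.5P = -547.75 + 0.75P; collecting terms, 1901.25 = 2.25P and P* = 845.
Plugging P* into demand: Q* = 1353.5 - 1.5(845) = 86.
Total revenue = P* × Q* = 845 × 86 = 72670.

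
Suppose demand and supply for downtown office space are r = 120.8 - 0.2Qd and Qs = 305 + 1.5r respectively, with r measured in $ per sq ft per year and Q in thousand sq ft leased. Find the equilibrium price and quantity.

r* = 46, Q* = 374

In direct form, Qd = 604 - 5r.
Set Qd = Qs: 604 - 5r = 305 + 1.5r, so 299 = 6.5r and r* = 46.
Plugging r* into demand: Q* = 604 - 5(46) = 374.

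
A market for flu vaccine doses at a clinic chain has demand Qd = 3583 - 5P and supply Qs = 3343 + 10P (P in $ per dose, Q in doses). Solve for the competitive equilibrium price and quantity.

P* = 16, Q* = 3503

Equating demand and supply, 3583 - 5P = 3343 + 10P gives 15P = 240, so P* = 16.
Substitute back: Q* = 3583 - 5(16) = 3503.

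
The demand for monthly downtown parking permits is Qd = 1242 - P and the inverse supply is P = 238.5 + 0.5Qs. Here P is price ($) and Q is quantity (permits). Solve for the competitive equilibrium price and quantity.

In direct form, Qs = -477 + 2P.
At equilibrium Qd = Qs, so 1242 - P = -477 + 2P; collecting terms, 1719 = 3P and P* = 573.
From the demand curve, Q* = 1242 - 573 = 669.

P* = 573, Q* = 669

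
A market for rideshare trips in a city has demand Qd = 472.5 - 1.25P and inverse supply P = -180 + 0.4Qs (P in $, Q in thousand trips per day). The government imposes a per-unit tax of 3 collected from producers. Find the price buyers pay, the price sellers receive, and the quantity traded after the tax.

Rewriting in direct form: Qs = 450 + 2.5P.
With a tax of 3 on producers, they supply based on the net price P_s = P_b - 3, so Qs = 442.5 + 2.5P_b.
Market clearing requires 472.5 - 1.25P_b = 442.5 + 2.5P_b; hence 30 = 3.75P_b and P_b = 8.
Then P_s = 8 - 3 = 5 and Q = 472.5 - 1.25(8) = 462.5.

P_b = 8, P_s = 5, Q = 462.5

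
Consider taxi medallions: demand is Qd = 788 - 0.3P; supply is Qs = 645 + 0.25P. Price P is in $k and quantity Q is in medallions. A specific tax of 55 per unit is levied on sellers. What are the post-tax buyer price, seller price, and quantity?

P_b = 285, P_s = 230, Q = 702.5

The tax drives a wedge P_b - P_s = 55. Substituting P_s = P_b - 55 into supply: Qs = 631.25 + 0.25P_b.
Market clearing requires 788 - 0.3P_b = 631.25 + 0.25P_b; hence 156.75 = 0.55P_b and P_b = 285.
Then P_s = 285 - 55 = 230 and Q = 788 - 0.3(285) = 702.5.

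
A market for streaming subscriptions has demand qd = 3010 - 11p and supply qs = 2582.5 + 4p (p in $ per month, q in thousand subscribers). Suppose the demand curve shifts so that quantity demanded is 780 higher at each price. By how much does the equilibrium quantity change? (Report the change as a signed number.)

Δq = 208

Set qd = qs: 3010 - 11p = 2582.5 + 4p, so 427.5 = 15p and p* = 28.5.
Then q* = 3010 - 11(28.5) = 2696.5.
After the shift, demand is qd = 3790 - 11p.
The new intersection has 1207.5 = 15p, i.e. p = 80.5, q = 2904.5.
Δq = 2904.5 - 2696.5 = 208.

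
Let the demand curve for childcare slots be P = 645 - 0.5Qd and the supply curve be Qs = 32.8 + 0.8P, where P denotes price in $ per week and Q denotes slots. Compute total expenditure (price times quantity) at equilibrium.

Solving each curve for Q: Qd = 1290 - 2P.
Equating demand and supply, 1290 - 2P = 32.8 + 0.8P gives 2.8P = 1257.2, so P* = 449.
Substitute back: Q* = 1290 - 2(449) = 392.
Total expenditure = P* × Q* = 449 × 392 = 176008.

Total expenditure = 176008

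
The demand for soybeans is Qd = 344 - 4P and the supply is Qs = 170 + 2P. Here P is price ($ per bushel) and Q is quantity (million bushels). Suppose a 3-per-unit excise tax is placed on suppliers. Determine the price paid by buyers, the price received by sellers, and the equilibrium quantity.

Suppliers keep P_s = P_b - 3 per unit, so supply in terms of the buyer price is Qs = 164 + 2P_b.
Set Qd = Qs: 344 - 4P_b = 164 + 2P_b, so 180 = 6P_b and P_b = 30.
So P_s = 27 and the quantity traded is Q = 344 - 4(30) = 224.

P_b = 30, P_s = 27, Q = 224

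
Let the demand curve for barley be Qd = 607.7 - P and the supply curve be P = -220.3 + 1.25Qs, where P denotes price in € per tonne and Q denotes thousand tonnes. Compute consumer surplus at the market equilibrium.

Rewriting in direct form: Qs = 176.24 + 0.8P.
At equilibrium Qd = Qs, so 607.7 - P = 176.24 + 0.8P; collecting terms, 431.46 = 1.8P and P* = 239.7.
Plugging P* into demand: Q* = 607.7 - 239.7 = 368.
Demand choke price (Qd = 0): P = 607.7. Consumer surplus = ½ × (607.7 - 239.7) × 368 = 67712.

Consumer surplus = 67712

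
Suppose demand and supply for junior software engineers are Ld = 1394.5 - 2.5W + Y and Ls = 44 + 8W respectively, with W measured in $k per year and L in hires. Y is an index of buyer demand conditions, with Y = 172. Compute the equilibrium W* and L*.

W* = 145, L* = 1204

With Y = 172, demand is Ld = 1566.5 - 2.5W.
Equating demand and supply, 1566.5 - 2.5W = 44 + 8W gives 10.5W = 1522.5, so W* = 145.
From the demand curve, L* = 1566.5 - 2.5(145) = 1204.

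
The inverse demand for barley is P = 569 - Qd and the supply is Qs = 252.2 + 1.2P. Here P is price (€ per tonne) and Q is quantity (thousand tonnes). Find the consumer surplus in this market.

Consumer surplus = 90312.5

Solving each curve for Q: Qd = 569 - P.
Equating demand and supply, 569 - P = 252.2 + 1.2P gives 2.2P = 316.8, so P* = 144.
Substitute back: Q* = 569 - 144 = 425.
Demand choke price (Qd = 0): P = 569. Consumer surplus = ½ × (569 - 144) × 425 = 90312.5.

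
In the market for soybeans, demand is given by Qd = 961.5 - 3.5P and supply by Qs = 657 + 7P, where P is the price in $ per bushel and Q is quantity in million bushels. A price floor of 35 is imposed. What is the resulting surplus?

Evaluating both curves at the floor price 35 gives Qd = 839, Qs = 902.
Surplus = Qs - Qd = 902 - 839 = 63.

Surplus = 63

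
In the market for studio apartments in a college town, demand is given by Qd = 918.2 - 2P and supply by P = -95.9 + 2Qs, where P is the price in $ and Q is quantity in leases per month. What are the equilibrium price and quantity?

In direct form, Qs = 47.95 + 0.5P.
Set Qd = Qs: 918.2 - 2P = 47.95 + 0.5P, so 870.25 = 2.5P and P* = 348.1.
From the demand curve, Q* = 918.2 - 2(348.1) = 222.

P* = 348.1, Q* = 222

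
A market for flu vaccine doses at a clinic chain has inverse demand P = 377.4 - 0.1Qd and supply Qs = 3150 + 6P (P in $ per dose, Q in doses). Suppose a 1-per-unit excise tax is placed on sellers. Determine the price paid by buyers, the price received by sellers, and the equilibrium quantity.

Rewriting in direct form: Qd = 3774 - 10P.
With a tax of 1 on sellers, they supply based on the net price P_s = P_b - 1, so Qs = 3144 + 6P_b.
Set Qd = Qs: 3774 - 10P_b = 3144 + 6P_b, so 630 = 16P_b and P_b = 39.375.
Then P_s = 39.375 - 1 = 38.375 and Q = 3774 - 10(39.375) = 3380.25.

P_b = 39.375, P_s = 38.375, Q = 3380.25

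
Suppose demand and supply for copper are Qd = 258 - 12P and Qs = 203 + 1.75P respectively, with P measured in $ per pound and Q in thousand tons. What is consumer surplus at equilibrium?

Equating demand and supply, 258 - 12P = 203 + 1.75P gives 13.75P = 55, so P* = 4.
Then Q* = 258 - 12(4) = 210.
Demand choke price (Qd = 0): P = 258/12 = 21.5. Consumer surplus = ½ × (21.5 - 4) × 210 = 1837.5.

Consumer surplus = 1837.5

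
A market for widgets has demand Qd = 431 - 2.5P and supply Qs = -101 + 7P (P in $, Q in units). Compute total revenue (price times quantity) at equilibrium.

Total revenue = 16296

Set Qd = Qs: 431 - 2.5P = -101 + 7P, so 532 = 9.5P and P* = 56.
Substitute back: Q* = 431 - 2.5(56) = 291.
Total revenue = P* × Q* = 56 × 291 = 16296.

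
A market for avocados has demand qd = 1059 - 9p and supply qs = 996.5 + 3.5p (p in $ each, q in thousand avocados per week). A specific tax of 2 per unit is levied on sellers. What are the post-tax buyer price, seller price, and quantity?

p_b = 5.56, p_s = 3.56, q = 1008.96

The tax drives a wedge p_b - p_s = 2. Substituting p_s = p_b - 2 into supply: qs = 989.5 + 3.5p_b.
Market clearing requires 1059 - 9p_b = 989.5 + 3.5p_b; hence 69.5 = 12.5p_b and p_b = 5.56.
Then p_s = 5.56 - 2 = 3.56 and q = 1059 - 9(5.56) = 1008.96.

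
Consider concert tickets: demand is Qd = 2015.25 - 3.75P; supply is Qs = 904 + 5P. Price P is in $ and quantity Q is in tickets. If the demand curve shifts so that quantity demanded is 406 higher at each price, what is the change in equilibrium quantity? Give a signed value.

ΔQ = 232

Equating demand and supply, 2015.25 - 3.75P = 904 + 5P gives 8.75P = 1111.25, so P* = 127.
From the demand curve, Q* = 2015.25 - 3.75(127) = 1539.
After the shift, demand is Qd = 2421.25 - 3.75P.
Re-solving, 8.75P = 1517.25 gives P = 173.4 and Q = 1771.
ΔQ = 1771 - 1539 = 232.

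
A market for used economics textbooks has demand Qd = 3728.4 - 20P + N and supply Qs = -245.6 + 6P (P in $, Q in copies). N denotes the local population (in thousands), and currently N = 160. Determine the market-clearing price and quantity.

P* = 159, Q* = 708.4

With N = 160, demand is Qd = 3888.4 - 20P.
Set Qd = Qs: 3888.4 - 20P = -245.6 + 6P, so 4134 = 26P and P* = 159.
Then Q* = 3888.4 - 20(159) = 708.4.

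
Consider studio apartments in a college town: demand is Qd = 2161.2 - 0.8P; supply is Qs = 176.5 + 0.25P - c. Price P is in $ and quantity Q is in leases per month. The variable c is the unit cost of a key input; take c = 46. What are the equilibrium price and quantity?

With c = 46, supply is Qs = 130.5 + 0.25P.
Equating demand and supply, 2161.2 - 0.8P = 130.5 + 0.25P gives 1.05P = 2030.7, so P* = 1934.
Plugging P* into demand: Q* = 2161.2 - 0.8(1934) = 614.

P* = 1934, Q* = 614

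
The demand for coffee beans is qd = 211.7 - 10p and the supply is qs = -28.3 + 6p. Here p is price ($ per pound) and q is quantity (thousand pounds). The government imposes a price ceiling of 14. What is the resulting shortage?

At p = 14: qd = 71.7 and qs = 55.7.
Shortage = qd - qs = 71.7 - 55.7 = 16.

Shortage = 16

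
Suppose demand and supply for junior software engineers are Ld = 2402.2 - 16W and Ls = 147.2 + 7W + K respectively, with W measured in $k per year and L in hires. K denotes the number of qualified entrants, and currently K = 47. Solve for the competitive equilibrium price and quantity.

W* = 96, L* = 866.2

With K = 47, supply is Ls = 194.2 + 7W.
Equating demand and supply, 2402.2 - 16W = 194.2 + 7W gives 23W = 2208, so W* = 96.
Plugging W* into demand: L* = 2402.2 - 16(96) = 866.2.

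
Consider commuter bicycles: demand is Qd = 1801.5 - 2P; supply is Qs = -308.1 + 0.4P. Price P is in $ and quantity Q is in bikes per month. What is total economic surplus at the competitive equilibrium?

At equilibrium Qd = Qs, so 1801.5 - 2P = -308.1 + 0.4P; collecting terms, 2109.6 = 2.4P and P* = 879.
From the demand curve, Q* = 1801.5 - 2(879) = 43.5.
Demand choke price = 900.75; supply choke price = 770.25. CS = ½(900.75 - 879)(43.5) = 473.0625; PS = ½(879 - 770.25)(43.5) = 2365.3125. Total surplus = 2838.375.

Total surplus = 2838.375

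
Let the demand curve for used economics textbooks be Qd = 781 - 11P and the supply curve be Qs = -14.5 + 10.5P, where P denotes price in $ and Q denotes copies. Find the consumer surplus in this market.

The market clears where 781 - 11P = -14.5 + 10.5P. Rearranging, 21.5P = 795.5, hence P* = 37.
Substitute back: Q* = 781 - 11(37) = 374.
Demand choke price (Qd = 0): P = 781/11 = 71. Consumer surplus = ½ × (71 - 37) × 374 = 6358.

Consumer surplus = 6358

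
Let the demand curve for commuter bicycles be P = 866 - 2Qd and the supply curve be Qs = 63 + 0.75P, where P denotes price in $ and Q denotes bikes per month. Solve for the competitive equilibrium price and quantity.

Rewriting in direct form: Qd = 433 - 0.5P.
The market clears where 433 - 0.5P = 63 + 0.75P. Rearranging, 1.25P = 370, hence P* = 296.
Substitute back: Q* = 433 - 0.5(296) = 285.

P* = 296, Q* = 285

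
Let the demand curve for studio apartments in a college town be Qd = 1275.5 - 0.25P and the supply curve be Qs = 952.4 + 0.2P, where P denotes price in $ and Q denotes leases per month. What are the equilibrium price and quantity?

P* = 718, Q* = 1096

Set Qd = Qs: 1275.5 - 0.25P = 952.4 + 0.2P, so 323.1 = 0.45P and P* = 718.
Substitute back: Q* = 1275.5 - 0.25(718) = 1096.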